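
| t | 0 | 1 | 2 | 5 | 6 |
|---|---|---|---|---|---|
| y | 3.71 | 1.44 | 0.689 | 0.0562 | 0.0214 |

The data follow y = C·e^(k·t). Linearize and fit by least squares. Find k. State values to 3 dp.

Taking logs, ln y = k·t + ln C, so regress ln y on t.
Σt = 14.0000, Σ(t)² = 66.0000, Σln y = -5.4200, Σt·ln y = -37.8408.
Equations: 66.0000·k + 14.0000·ln C = -37.8408;  14.0000·k + 5·ln C = -5.4200.
Δ = 66.0000·5 − (14.0000)² = 134.0000; k = (-37.8408·5 − 14.0000·-5.4200)/134.0000 = -0.84570, ln C = (66.0000·-5.4200 − 14.0000·-37.8408)/134.0000 = 1.28394.

k = -0.846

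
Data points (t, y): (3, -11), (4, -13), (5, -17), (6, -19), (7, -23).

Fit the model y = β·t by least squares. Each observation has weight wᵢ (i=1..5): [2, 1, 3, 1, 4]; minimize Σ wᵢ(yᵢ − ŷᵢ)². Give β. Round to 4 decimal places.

Setting ∂/∂β … = 0 gives: 341·β = -1131.
(Σwᵢ·t·t = 341, Σwᵢ·t·y = -1131.)
Hence β = -1131 / 341 ≈ -3.31672.

β = -3.3167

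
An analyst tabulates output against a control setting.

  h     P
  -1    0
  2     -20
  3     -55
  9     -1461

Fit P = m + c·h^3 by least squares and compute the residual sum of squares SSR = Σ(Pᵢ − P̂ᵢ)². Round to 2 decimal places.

SSR = 4.71

The normal system XᵀX·[m, c]ᵀ = XᵀP is [[4, 763]; [763, 532235]]·[m, c]ᵀ = [-1536, -1066714]ᵀ.
Determinant 4·532235 − 763² = 1546771.
m = ((-1536)·532235 − 763·(-1066714))/1546771 = -3610178/1546771; c = (4·(-1066714) − 763·(-1536))/1546771 = -3094888/1546771.
Residuals: 515290/1546771, -2566138/1546771, 2099749/1546771, -48901/1546771; SSR = 7280926/1546771.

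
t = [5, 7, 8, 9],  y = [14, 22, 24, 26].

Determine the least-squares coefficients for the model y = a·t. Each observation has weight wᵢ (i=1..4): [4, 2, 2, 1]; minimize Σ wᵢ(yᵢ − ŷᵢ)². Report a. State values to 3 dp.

a = 2.963

With design matrix X, XᵀWX = [[407]] and XᵀWy = [1206]ᵀ.
a = 1206/407 = 2.96314.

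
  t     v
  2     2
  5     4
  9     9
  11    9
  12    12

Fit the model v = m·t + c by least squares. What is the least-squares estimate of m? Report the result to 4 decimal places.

Entries of MᵀM: Σt·t = 375, Σt = 39, Σ1 = 5.
And Σt·v = 348, Σv = 36.
det = 375·5 − 39² = 354.
m = (348·5 − 39·36)/354 = 56/59; c = (375·36 − 39·348)/354 = -12/59.

m = 0.9492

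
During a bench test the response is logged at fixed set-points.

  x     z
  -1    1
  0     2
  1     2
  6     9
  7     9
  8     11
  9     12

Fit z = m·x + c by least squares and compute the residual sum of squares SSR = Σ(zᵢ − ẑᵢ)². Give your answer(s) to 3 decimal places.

Normal-equation sums: Σx·x = 232, Σx = 30, Σ1 = 7.
And Σx·z = 314, Σz = 46.
AᵀA·[m, c]ᵀ = Aᵀz becomes [[232, 30]; [30, 7]]·[m, c]ᵀ = [314, 46]ᵀ.
Determinant 232·7 − 30² = 724.
m = (314·7 − 30·46)/724 = 409/362; c = (232·46 − 30·314)/724 = 313/181.
Residuals: 145/362, 49/181, -311/362, 89/181, -231/362, 42/181, 37/362; SSR = 305/181.

SSR = 1.685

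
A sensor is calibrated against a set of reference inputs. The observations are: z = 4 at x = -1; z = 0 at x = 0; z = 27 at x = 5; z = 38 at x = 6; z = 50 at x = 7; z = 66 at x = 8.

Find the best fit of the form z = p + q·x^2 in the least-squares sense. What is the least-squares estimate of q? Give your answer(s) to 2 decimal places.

From the data, Σ1 = 6, Σx^2 = 175, Σx^2·x^2 = 8419.
Right-hand side: Σz = 185, Σx^2·z = 8721.
So AᵀA·[p, q]ᵀ = Aᵀz: [[6, 175]; [175, 8419]]·[p, q]ᵀ = [185, 8721]ᵀ.
det = 6·8419 − 175² = 19889.
p = (185·8419 − 175·8721)/19889 = 31340/19889; q = (6·8721 − 175·185)/19889 = 19951/19889.

q = 1.00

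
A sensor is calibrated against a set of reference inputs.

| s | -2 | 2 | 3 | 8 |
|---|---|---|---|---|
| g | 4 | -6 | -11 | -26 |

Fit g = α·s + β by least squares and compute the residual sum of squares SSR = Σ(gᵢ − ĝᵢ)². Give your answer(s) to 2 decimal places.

SSR = 2.96

Compute the Gram sums: Σs·s = 81, Σs = 11, Σ1 = 4.
Moment sums: Σs·g = -261, Σg = -39.
Normal equations: [[81, 11]; [11, 4]]·[α, β]ᵀ = [-261, -39]ᵀ.
Determinant 81·4 − 11² = 203.
α = ((-261)·4 − 11·(-39))/203 = -615/203; β = (81·(-39) − 11·(-261))/203 = -288/203.
Residuals: -130/203, 300/203, -100/203, -10/29; SSR = 600/203.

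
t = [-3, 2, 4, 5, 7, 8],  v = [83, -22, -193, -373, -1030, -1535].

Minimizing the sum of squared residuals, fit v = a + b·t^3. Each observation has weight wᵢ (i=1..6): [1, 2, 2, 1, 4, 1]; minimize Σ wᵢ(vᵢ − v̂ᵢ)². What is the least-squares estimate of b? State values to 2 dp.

b = -3.00

Entries of MᵀWM: Σwᵢ·1 = 11, Σwᵢ·t^3 = 2126, Σwᵢ·t^3·t^3 = 757414.
Moment sums: Σwᵢ·v = -6375, Σwᵢ·t^3·v = -2273002.
MᵀWM·[a, b]ᵀ = MᵀWv becomes [[11, 2126]; [2126, 757414]]·[a, b]ᵀ = [-6375, -2273002]ᵀ.
Δ = 11·757414 − 2126² = 3811678.
a = ((-6375)·757414 − 2126·(-2273002))/3811678 = 1944001/1905839; b = (11·(-2273002) − 2126·(-6375))/3811678 = -5724886/1905839.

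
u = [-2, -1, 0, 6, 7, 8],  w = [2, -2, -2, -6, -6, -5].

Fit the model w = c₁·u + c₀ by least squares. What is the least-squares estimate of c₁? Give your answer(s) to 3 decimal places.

With design matrix A, AᵀA = [[154, 18]; [18, 6]] and Aᵀw = [-120, -19]ᵀ.
Δ = 154·6 − 18² = 600.
c₁ = ((-120)·6 − 18·(-19))/600 = -63/100; c₀ = (154·(-19) − 18·(-120))/600 = -383/300.

c₁ = -0.630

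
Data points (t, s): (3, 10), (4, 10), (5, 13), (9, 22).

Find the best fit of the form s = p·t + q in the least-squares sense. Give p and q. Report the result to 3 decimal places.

Entries of XᵀX: Σt·t = 131, Σt = 21, Σ1 = 4.
And Σt·s = 333, Σs = 55.
Normal equations: [[131, 21]; [21, 4]]·[p, q]ᵀ = [333, 55]ᵀ.
Δ = 131·4 − 21² = 83.
p = (333·4 − 21·55)/83 = 177/83; q = (131·55 − 21·333)/83 = 212/83.

p = 2.133, q = 2.554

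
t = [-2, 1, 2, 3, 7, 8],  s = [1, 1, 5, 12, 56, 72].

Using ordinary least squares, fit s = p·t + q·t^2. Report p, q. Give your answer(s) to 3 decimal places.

p = 1.015, q = 0.997

Setting ∂/∂p … = 0 gives: 131·p + 883·q = 1013;  883·p + 6611·q = 7485.
Eliminating q: 6611·(row 1) − 883·(row 2) gives 86352·p = 6611·1013 − 883·7485 = 87688, so p = 10961/10794.
Then q = (7485 − 883·(10961/10794))/6611 = 10757/10794.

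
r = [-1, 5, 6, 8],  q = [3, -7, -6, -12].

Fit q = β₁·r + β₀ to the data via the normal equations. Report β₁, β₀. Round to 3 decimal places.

β₁ = -1.578, β₀ = 1.600

Normal-equation sums: Σr·r = 126, Σr = 18, Σ1 = 4.
Moment sums: Σr·q = -170, Σq = -22.
det = 126·4 − 18² = 180.
β₁ = ((-170)·4 − 18·(-22))/180 = -71/45; β₀ = (126·(-22) − 18·(-170))/180 = 8/5.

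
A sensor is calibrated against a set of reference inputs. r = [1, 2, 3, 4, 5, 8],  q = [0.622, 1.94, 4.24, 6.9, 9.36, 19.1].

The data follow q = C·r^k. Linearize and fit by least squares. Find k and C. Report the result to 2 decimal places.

k = 1.67, C = 0.64

With ln qᵢ as the transformed response and ln rᵢ as the regressor:
Σln r = 6.8669, Σ(ln r)² = 10.5236, Σln q = 8.7501, Σln r·ln q = 14.4571.
Normal system: [[10.5236, 6.8669]; [6.8669, 6]]·[k, ln C]ᵀ = [14.4571, 8.7501]ᵀ.
Δ = 10.5236·6 − (6.8669)² = 15.9867; k = (14.4571·6 − 6.8669·8.7501)/15.9867 = 1.66742, ln C = (10.5236·8.7501 − 6.8669·14.4571)/15.9867 = -0.44999, so C = exp(-0.44999) = 0.63763.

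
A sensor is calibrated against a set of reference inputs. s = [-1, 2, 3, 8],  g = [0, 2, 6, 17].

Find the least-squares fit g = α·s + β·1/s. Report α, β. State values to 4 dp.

α = 2.1560, β = -2.5414

Forming MᵀM = [[78, 4]; [4, 793/576]] and Mᵀg = [158, 41/8]ᵀ gives MᵀM·[α, β]ᵀ = Mᵀg.
Eliminating β: (793/576)·(row 1) − 4·(row 2) gives (8773/96)·α = (793/576)·158 − 4·(41/8) = 56743/288, so α = 56743/26319.
Then β = ((41/8) − 4·(56743/26319))/(793/576) = -22296/8773.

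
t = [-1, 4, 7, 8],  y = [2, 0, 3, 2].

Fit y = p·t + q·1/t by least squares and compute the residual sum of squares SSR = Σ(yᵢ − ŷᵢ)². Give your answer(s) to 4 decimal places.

SSR = 1.6801

Forming XᵀX = [[130, 4]; [4, 3445/3136]] and Xᵀy = [35, -37/28]ᵀ gives XᵀX·[p, q]ᵀ = Xᵀy.
Δ = 130·(3445/3136) − 4² = 198837/1568.
p = (35·(3445/3136) − 4·(-37/28))/(198837/1568) = 15239/44186; q = (130·(-37/28) − 4·35)/(198837/1568) = -54320/22093.
Residuals: -5029/44186, -16898/22093, 41405/44186, -9980/22093; SSR = 74237/44186.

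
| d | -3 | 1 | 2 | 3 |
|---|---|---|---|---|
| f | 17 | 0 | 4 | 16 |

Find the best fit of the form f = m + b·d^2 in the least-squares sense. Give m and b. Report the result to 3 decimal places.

m = -3.080, b = 2.144

From the data, Σ1 = 4, Σd^2 = 23, Σd^2·d^2 = 179.
And Σf = 37, Σd^2·f = 313.
Normal equations: [[4, 23]; [23, 179]]·[m, b]ᵀ = [37, 313]ᵀ.
det = 4·179 − 23² = 187.
m = (37·179 − 23·313)/187 = -576/187; b = (4·313 − 23·37)/187 = 401/187.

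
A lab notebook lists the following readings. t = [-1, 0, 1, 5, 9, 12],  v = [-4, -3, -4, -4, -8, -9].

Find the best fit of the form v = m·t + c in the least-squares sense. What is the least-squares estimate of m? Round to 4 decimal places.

Entries of MᵀM: Σt·t = 252, Σt = 26, Σ1 = 6.
For Mᵀv: Σt·v = -200, Σv = -32.
Δ = 252·6 − 26² = 836.
m = ((-200)·6 − 26·(-32))/836 = -92/209; c = (252·(-32) − 26·(-200))/836 = -716/209.

m = -0.4402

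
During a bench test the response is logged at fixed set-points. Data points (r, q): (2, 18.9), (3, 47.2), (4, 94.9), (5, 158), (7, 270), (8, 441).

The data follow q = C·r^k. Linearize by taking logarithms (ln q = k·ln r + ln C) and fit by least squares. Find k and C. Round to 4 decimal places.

k = 2.2103, C = 4.2046

Taking logs, ln q = k·ln r + ln C, so regress ln q on ln r.
Σln r = 8.8128, Σ(ln r)² = 14.3101, Σln q = 28.0964, Σln r·ln q = 44.2871.
Normal system: [[14.3101, 8.8128]; [8.8128, 6]]·[k, ln C]ᵀ = [44.2871, 28.0964]ᵀ.
Slope k = (n·Σln r·ln q − Σln r·Σln q)/(n·Σ(ln r)² − (Σln r)²) = (6·44.2871 − 8.8128·28.0964)/8.1947 = 2.21033; ln C = (Σln q − k·Σln r)/n = 1.43619, so C = exp(1.43619) = 4.20465.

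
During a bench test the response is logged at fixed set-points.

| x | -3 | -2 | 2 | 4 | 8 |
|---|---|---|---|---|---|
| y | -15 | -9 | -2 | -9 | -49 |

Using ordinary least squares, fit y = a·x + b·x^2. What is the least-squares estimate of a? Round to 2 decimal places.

a = 1.91

Setting ∂/∂a … = 0 gives: 97·a + 549·b = -369;  549·a + 4465·b = -3459.
det = 97·4465 − 549² = 131704.
a = ((-369)·4465 − 549·(-3459))/131704 = 125703/65852; b = (97·(-3459) − 549·(-369))/131704 = -66471/65852.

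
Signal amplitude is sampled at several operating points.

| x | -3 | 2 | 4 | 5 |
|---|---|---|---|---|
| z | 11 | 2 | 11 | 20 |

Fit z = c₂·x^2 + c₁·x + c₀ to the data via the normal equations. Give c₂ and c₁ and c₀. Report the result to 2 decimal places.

With design matrix M, MᵀM = [[978, 170, 54]; [170, 54, 8]; [54, 8, 4]] and Mᵀz = [783, 115, 44]ᵀ.
Inverting the 3×3 Gram matrix, [c₂, c₁, c₀]ᵀ = [2754/2809, -4995/5618, -1285/2809]ᵀ.

c₂ = 0.98, c₁ = -0.89, c₀ = -0.46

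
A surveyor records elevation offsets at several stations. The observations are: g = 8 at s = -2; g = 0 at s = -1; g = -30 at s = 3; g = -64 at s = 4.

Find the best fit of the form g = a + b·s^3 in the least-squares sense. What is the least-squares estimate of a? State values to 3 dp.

a = -1.013

Forming MᵀM = [[4, 82]; [82, 4890]] and Mᵀg = [-86, -4970]ᵀ gives MᵀM·[a, b]ᵀ = Mᵀg.
Determinant 4·4890 − 82² = 12836.
a = ((-86)·4890 − 82·(-4970))/12836 = -3250/3209; b = (4·(-4970) − 82·(-86))/12836 = -3207/3209.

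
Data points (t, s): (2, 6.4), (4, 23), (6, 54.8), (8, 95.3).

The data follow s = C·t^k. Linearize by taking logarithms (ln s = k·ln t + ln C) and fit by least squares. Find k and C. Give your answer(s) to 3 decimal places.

Linearized form: ln s = k·ln t + ln C. From the 4 transformed points,
Sums: Σln t = 5.9506, Σ(ln t)² = 9.9367, Σln s = 13.5525, Σln t·ln s = 22.2831.
Normal system: [[9.9367, 5.9506]; [5.9506, 4]]·[k, ln C]ᵀ = [22.2831, 13.5525]ᵀ.
Solving (det = 4.3368): k = 1.95682, ln C = 0.47705, so C = exp(0.47705) = 1.61132.

k = 1.957, C = 1.611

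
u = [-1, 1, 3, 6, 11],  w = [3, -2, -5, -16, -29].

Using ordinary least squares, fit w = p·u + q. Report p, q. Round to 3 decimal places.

p = -2.716, q = 1.064

Compute the Gram sums: Σu·u = 168, Σu = 20, Σ1 = 5.
For Xᵀw: Σu·w = -435, Σw = -49.
Normal equations: [[168, 20]; [20, 5]]·[p, q]ᵀ = [-435, -49]ᵀ.
Eliminating q: 5·(row 1) − 20·(row 2) gives 440·p = 5·(-435) − 20·(-49) = -1195, so p = -239/88.
Then q = ((-49) − 20·(-239/88))/5 = 117/110.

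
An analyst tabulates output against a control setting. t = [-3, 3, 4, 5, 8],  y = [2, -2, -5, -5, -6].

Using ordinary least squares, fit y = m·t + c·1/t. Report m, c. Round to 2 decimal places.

m = -0.83, c = -0.47

From the data, Σt·t = 123, Σt·1/t = 5, Σ1/t·1/t = 4901/14400.
Right-hand side: Σt·y = -105, Σ1/t·y = -13/3.
Determinant 123·(4901/14400) − 5² = 80941/4800.
m = ((-105)·(4901/14400) − 5·(-13/3))/(80941/4800) = -67535/80941; c = (123·(-13/3) − 5·(-105))/(80941/4800) = -38400/80941.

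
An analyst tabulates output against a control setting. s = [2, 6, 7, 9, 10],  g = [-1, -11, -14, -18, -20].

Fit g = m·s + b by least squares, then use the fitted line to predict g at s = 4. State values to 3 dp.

ĝ = -6.103

Sums needed: Σs·s = 270, Σs = 34, Σ1 = 5.
Moment sums: Σs·g = -528, Σg = -64.
AᵀA·[m, b]ᵀ = Aᵀg becomes [[270, 34]; [34, 5]]·[m, b]ᵀ = [-528, -64]ᵀ.
Δ = 270·5 − 34² = 194.
m = ((-528)·5 − 34·(-64))/194 = -232/97; b = (270·(-64) − 34·(-528))/194 = 336/97.
At s = 4: ĝ = (-232/97)·(4) + (336/97)·(1) = -592/97.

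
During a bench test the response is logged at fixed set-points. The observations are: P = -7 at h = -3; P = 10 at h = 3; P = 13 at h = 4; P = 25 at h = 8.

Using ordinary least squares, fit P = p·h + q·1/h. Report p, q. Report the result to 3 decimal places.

From the data, Σh·h = 98, Σh·1/h = 4, Σ1/h·1/h = 173/576.
And Σh·P = 303, Σ1/h·P = 289/24.
So AᵀA·[p, q]ᵀ = AᵀP: [[98, 4]; [4, 173/576]]·[p, q]ᵀ = [303, 289/24]ᵀ.
det = 98·(173/576) − 4² = 3869/288.
p = (303·(173/576) − 4·(289/24))/(3869/288) = 24675/7738; q = (98·(289/24) − 4·303)/(3869/288) = -9192/3869.

p = 3.189, q = -2.376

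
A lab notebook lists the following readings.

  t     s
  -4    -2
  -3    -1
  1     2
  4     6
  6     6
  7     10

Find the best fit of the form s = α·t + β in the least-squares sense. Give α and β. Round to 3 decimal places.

From the data, Σt·t = 127, Σt = 11, Σ1 = 6.
And Σt·s = 143, Σs = 21.
So XᵀX·[α, β]ᵀ = Xᵀs: [[127, 11]; [11, 6]]·[α, β]ᵀ = [143, 21]ᵀ.
Δ = 127·6 − 11² = 641.
α = (143·6 − 11·21)/641 = 627/641; β = (127·21 − 11·143)/641 = 1094/641.

α = 0.978, β = 1.707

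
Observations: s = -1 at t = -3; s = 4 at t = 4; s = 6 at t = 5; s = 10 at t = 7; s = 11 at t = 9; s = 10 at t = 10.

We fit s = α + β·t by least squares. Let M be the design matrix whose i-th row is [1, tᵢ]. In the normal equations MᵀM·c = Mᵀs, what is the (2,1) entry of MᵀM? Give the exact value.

Row 2 ↔ basis t, column 1 ↔ basis 1, so (MᵀM)_{2,1} = Σᵢ t = (-3)·(1) + (4)·(1) + (5)·(1) + (7)·(1) + (9)·(1) + (10)·(1) = 32.

32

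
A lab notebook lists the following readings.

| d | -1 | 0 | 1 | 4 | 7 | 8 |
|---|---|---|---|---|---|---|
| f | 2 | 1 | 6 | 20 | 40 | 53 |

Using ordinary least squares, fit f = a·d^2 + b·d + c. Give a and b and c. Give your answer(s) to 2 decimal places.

a = 0.51, b = 2.01, c = 2.74

Entries of MᵀM: Σd^2·d^2 = 6755, Σd^2·d = 919, Σd^2 = 131, Σd·d = 131, Σd = 19, Σ1 = 6.
Moment sums: Σd^2·f = 5680, Σd·f = 788, Σf = 122.
Solving the 3×3 system (Gaussian elimination) gives a = 223/434, b = 4369/2170, c = 2972/1085.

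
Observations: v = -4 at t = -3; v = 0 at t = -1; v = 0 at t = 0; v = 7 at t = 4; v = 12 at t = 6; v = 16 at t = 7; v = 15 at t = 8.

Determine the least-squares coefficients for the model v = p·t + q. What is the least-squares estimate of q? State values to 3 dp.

With design matrix A, AᵀA = [[175, 21]; [21, 7]] and Aᵀv = [344, 46]ᵀ.
det = 175·7 − 21² = 784.
p = (344·7 − 21·46)/784 = 103/56; q = (175·46 − 21·344)/784 = 59/56.

q = 1.054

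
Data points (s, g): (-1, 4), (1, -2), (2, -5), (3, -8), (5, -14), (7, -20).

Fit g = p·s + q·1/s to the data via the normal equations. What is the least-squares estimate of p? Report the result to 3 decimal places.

p = -2.810

Normal-equation sums: Σs·s = 89, Σs·1/s = 6, Σ1/s·1/s = 106789/44100.
Right-hand side: Σs·g = -250, Σ1/s·g = -3533/210.
det = 89·(106789/44100) − 6² = 7916621/44100.
p = ((-250)·(106789/44100) − 6·(-3533/210))/(7916621/44100) = -22245670/7916621; q = (89·(-3533/210) − 6·(-250))/(7916621/44100) = 118230/7916621.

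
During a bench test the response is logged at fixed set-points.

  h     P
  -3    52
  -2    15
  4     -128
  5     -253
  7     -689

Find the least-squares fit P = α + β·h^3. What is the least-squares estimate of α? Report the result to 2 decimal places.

Forming AᵀA = [[5, 497]; [497, 138163]] and AᵀP = [-1003, -277668]ᵀ gives AᵀA·[α, β]ᵀ = AᵀP.
Determinant 5·138163 − 497² = 443806.
α = ((-1003)·138163 − 497·(-277668))/443806 = -576493/443806; β = (5·(-277668) − 497·(-1003))/443806 = -889849/443806.

α = -1.30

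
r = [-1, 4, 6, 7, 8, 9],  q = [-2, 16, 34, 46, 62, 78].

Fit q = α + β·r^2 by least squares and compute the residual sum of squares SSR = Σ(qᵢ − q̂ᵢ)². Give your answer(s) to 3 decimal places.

SSR = 6.081

The normal equations are: 6·α + 247·β = 234;  247·α + 14611·β = 14018.
Δ = 6·14611 − 247² = 26657.
α = (234·14611 − 247·14018)/26657 = -2288/1403; β = (6·14018 − 247·234)/26657 = 26310/26657.
Residuals: -36152/26657, 49024/26657, 2650/26657, -19496/26657, 12366/26657, -8392/26657; SSR = 162088/26657.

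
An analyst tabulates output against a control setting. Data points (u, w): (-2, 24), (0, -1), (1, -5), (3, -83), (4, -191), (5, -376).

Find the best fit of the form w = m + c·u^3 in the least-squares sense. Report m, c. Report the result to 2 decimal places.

m = -0.98, c = -3.00

Compute the Gram sums: Σ1 = 6, Σu^3 = 209, Σu^3·u^3 = 20515.
For Aᵀw: Σw = -632, Σu^3·w = -61662.
AᵀA·[m, c]ᵀ = Aᵀw becomes [[6, 209]; [209, 20515]]·[m, c]ᵀ = [-632, -61662]ᵀ.
Δ = 6·20515 − 209² = 79409.
m = ((-632)·20515 − 209·(-61662))/79409 = -7102/7219; c = (6·(-61662) − 209·(-632))/79409 = -237884/79409.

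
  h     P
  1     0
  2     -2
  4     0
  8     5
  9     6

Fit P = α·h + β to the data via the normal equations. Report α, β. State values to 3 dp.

The normal system XᵀX·[α, β]ᵀ = XᵀP is [[166, 24]; [24, 5]]·[α, β]ᵀ = [90, 9]ᵀ.
det = 166·5 − 24² = 254.
α = (90·5 − 24·9)/254 = 117/127; β = (166·9 − 24·90)/254 = -333/127.

α = 0.921, β = -2.622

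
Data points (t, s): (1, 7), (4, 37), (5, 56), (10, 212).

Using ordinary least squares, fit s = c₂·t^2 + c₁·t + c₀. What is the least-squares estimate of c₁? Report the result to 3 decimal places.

c₁ = -0.486

Entries of AᵀA: Σt^2·t^2 = 10882, Σt^2·t = 1190, Σt^2 = 142, Σt·t = 142, Σt = 20, Σ1 = 4.
For Aᵀs: Σt^2·s = 23199, Σt·s = 2555, Σs = 312.
So AᵀA·[c₂, c₁, c₀]ᵀ = Aᵀs: [[10882, 1190, 142]; [1190, 142, 20]; [142, 20, 4]]·[c₂, c₁, c₀]ᵀ = [23199, 2555, 312]ᵀ.
Inverting the 3×3 Gram matrix, [c₂, c₁, c₀]ᵀ = [5261/2487, -805/1658, 13258/2487]ᵀ.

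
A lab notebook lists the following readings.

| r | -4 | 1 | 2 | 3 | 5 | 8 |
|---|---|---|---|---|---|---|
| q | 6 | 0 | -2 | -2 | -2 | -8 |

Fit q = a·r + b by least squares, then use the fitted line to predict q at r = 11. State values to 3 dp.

The normal system XᵀX·[a, b]ᵀ = Xᵀq is [[119, 15]; [15, 6]]·[a, b]ᵀ = [-108, -8]ᵀ.
det = 119·6 − 15² = 489.
a = ((-108)·6 − 15·(-8))/489 = -176/163; b = (119·(-8) − 15·(-108))/489 = 668/489.
At r = 11: q̂ = (-176/163)·(11) + (668/489)·(1) = -5140/489.

q̂ = -10.511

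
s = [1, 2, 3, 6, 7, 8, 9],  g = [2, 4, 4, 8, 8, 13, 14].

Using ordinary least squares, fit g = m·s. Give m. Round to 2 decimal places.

The normal equations are: 244·m = 356.
m = 356/244 = 1.45902.

m = 1.46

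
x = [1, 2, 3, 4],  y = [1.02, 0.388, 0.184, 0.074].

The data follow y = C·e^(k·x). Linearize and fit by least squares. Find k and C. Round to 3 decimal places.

k = -0.862, C = 2.336

Linearized form: ln y = k·x + ln C. From the 4 transformed points,
Sums: Σx = 10.0000, Σ(x)² = 30.0000, Σln y = -5.2235, Σx·ln y = -17.3669.
Normal system: [[30.0000, 10.0000]; [10.0000, 4]]·[k, ln C]ᵀ = [-17.3669, -5.2235]ᵀ.
Δ = 30.0000·4 − (10.0000)² = 20.0000; k = (-17.3669·4 − 10.0000·-5.2235)/20.0000 = -0.86165, ln C = (30.0000·-5.2235 − 10.0000·-17.3669)/20.0000 = 0.84827, so C = exp(0.84827) = 2.33561.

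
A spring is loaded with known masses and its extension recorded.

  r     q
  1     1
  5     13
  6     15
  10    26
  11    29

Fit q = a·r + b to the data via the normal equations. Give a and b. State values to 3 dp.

Sums needed: Σr·r = 283, Σr = 33, Σ1 = 5.
For Aᵀq: Σr·q = 735, Σq = 84.
Normal equations: [[283, 33]; [33, 5]]·[a, b]ᵀ = [735, 84]ᵀ.
Eliminating b: 5·(row 1) − 33·(row 2) gives 326·a = 5·735 − 33·84 = 903, so a = 903/326.
Then b = (84 − 33·(903/326))/5 = -483/326.

a = 2.770, b = -1.482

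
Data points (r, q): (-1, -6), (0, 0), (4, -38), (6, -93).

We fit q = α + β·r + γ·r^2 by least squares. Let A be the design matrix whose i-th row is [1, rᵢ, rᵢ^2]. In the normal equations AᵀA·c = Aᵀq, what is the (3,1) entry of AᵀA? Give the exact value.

53

Row 3 ↔ basis r^2, column 1 ↔ basis 1, so (AᵀA)_{3,1} = Σᵢ r^2 = (1)·(1) + (0)·(1) + (16)·(1) + (36)·(1) = 53.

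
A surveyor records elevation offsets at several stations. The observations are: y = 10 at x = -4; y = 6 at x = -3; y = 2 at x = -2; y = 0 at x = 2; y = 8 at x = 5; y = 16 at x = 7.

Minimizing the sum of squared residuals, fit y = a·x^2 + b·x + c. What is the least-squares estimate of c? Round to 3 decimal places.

c = -0.342

AᵀA·[a, b, c]ᵀ = Aᵀy reads: 3395·a + 377·b + 107·c = 1206;  377·a + 107·b + 5·c = 90;  107·a + 5·b + 6·c = 42.
(Σx^2·x^2 = 3395, Σx^2·x = 377, Σx^2 = 107, Σx·x = 107, Σx = 5, Σ1 = 6, Σx^2·y = 1206, Σx·y = 90, Σy = 42.)
Row-reducing yields a = 7791/17512, b = -1131/1592, c = -1497/4378.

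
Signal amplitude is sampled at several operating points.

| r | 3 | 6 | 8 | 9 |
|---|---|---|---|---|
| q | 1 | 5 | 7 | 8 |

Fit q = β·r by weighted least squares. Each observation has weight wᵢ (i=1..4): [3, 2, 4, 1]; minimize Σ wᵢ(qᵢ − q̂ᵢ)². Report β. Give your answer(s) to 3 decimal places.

MᵀWM·[β]ᵀ = MᵀWq reads: 436·β = 365.
Hence β = 365 / 436 ≈ 0.837156.

β = 0.837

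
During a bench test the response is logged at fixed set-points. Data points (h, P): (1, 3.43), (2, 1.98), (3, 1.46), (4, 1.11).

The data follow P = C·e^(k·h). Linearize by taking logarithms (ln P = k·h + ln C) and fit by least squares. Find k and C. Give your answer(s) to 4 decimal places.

With ln Pᵢ as the transformed response and hᵢ as the regressor:
Over the data: Σh = 10.0000, Σ(h)² = 30.0000, Σln P = 2.3985, Σh·ln P = 4.1515.
Normal system: [[30.0000, 10.0000]; [10.0000, 4]]·[k, ln C]ᵀ = [4.1515, 2.3985]ᵀ.
Solving (det = 20.0000): k = -0.36893, ln C = 1.52193, so C = exp(1.52193) = 4.58105.

k = -0.3689, C = 4.5811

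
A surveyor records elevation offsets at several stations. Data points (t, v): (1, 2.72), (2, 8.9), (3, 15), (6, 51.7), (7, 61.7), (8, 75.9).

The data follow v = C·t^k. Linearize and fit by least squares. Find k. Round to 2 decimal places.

k = 1.60

Linearized form: ln v = k·ln t + ln C. From the 6 transformed points,
XᵀX = [[13.0084, 7.6089]; [7.6089, 6]], rhs = [28.5840, 18.2919]ᵀ  (here Σln t = 7.6089, Σ(ln t)² = 13.0084, Σln v = 18.2919, Σln t·ln v = 28.5840).
Δ = 13.0084·6 − (7.6089)² = 20.1558; k = (28.5840·6 − 7.6089·18.2919)/20.1558 = 1.60369, ln C = (13.0084·18.2919 − 7.6089·28.5840)/20.1558 = 1.01494.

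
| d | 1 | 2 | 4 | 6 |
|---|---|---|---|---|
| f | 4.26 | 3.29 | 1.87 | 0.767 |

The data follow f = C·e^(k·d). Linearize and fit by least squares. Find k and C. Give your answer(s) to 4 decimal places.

k = -0.3396, C = 6.3853

With ln fᵢ as the transformed response and dᵢ as the regressor:
AᵀA = [[57.0000, 13.0000]; [13.0000, 4]], rhs = [4.7432, 3.0008]ᵀ  (here Σd = 13.0000, Σ(d)² = 57.0000, Σln f = 3.0008, Σd·ln f = 4.7432).
Δ = 57.0000·4 − (13.0000)² = 59.0000; k = (4.7432·4 − 13.0000·3.0008)/59.0000 = -0.33963, ln C = (57.0000·3.0008 − 13.0000·4.7432)/59.0000 = 1.85399, so C = exp(1.85399) = 6.38528.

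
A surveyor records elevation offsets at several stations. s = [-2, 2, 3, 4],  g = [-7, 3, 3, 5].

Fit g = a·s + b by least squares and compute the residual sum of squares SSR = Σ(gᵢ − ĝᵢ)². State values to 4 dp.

Entries of MᵀM: Σs·s = 33, Σs = 7, Σ1 = 4.
And Σs·g = 49, Σg = 4.
Eliminating b: 4·(row 1) − 7·(row 2) gives 83·a = 4·49 − 7·4 = 168, so a = 168/83.
Then b = (4 − 7·(168/83))/4 = -211/83.
Residuals: -34/83, 124/83, -44/83, -46/83; SSR = 248/83.

SSR = 2.9880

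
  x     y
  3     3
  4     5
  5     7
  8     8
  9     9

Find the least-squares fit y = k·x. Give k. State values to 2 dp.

k = 1.07

The normal equations are: 195·k = 209.
k = 209/195 = 1.07179.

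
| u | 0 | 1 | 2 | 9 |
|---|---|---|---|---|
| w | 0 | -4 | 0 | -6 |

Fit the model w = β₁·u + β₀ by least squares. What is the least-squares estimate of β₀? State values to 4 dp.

β₀ = -0.8200

Normal-equation sums: Σu·u = 86, Σu = 12, Σ1 = 4.
Right-hand side: Σu·w = -58, Σw = -10.
MᵀM·[β₁, β₀]ᵀ = Mᵀw becomes [[86, 12]; [12, 4]]·[β₁, β₀]ᵀ = [-58, -10]ᵀ.
Eliminating β₀: 4·(row 1) − 12·(row 2) gives 200·β₁ = 4·(-58) − 12·(-10) = -112, so β₁ = -14/25.
Then β₀ = ((-10) − 12·(-14/25))/4 = -41/50.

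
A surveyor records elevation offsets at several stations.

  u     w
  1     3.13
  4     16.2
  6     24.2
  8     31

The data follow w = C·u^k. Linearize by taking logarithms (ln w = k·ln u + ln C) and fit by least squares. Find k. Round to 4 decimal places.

With ln wᵢ as the transformed response and ln uᵢ as the regressor:
Σln u = 5.2575, Σ(ln u)² = 9.4563, Σln w = 10.5464, Σln u·ln w = 16.7108.
Equations: 9.4563·k + 5.2575·ln C = 16.7108;  5.2575·k + 4·ln C = 10.5464.
Δ = 9.4563·4 − (5.2575)² = 10.1839; k = (16.7108·4 − 5.2575·10.5464)/10.1839 = 1.11898, ln C = (9.4563·10.5464 − 5.2575·16.7108)/10.1839 = 1.16583.

k = 1.1190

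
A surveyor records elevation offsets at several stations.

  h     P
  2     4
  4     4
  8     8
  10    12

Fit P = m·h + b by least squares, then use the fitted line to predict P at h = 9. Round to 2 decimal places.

Sums needed: Σh·h = 184, Σh = 24, Σ1 = 4.
For MᵀP: Σh·P = 208, ΣP = 28.
Normal equations: [[184, 24]; [24, 4]]·[m, b]ᵀ = [208, 28]ᵀ.
Determinant 184·4 − 24² = 160.
m = (208·4 − 24·28)/160 = 1; b = (184·28 − 24·208)/160 = 1.
At h = 9: P̂ = (1)·(9) + (1)·(1) = 10.

P̂ = 10.00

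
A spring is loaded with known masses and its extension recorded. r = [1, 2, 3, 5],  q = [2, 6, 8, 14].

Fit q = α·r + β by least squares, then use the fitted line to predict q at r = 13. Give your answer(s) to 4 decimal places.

Sums needed: Σr·r = 39, Σr = 11, Σ1 = 4.
For Aᵀq: Σr·q = 108, Σq = 30.
Normal equations: [[39, 11]; [11, 4]]·[α, β]ᵀ = [108, 30]ᵀ.
Eliminating β: 4·(row 1) − 11·(row 2) gives 35·α = 4·108 − 11·30 = 102, so α = 102/35.
Then β = (30 − 11·(102/35))/4 = -18/35.
At r = 13: q̂ = (102/35)·(13) + (-18/35)·(1) = 1308/35.

q̂ = 37.3714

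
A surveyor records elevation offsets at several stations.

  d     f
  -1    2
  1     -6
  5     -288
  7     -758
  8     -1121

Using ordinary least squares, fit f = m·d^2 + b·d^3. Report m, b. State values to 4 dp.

The normal system AᵀA·[m, b]ᵀ = Aᵀf is [[7124, 52700]; [52700, 395420]]·[m, b]ᵀ = [-116090, -869954]ᵀ.
Eliminating b: 395420·(row 1) − 52700·(row 2) gives 39682080·m = 395420·(-116090) − 52700·(-869954) = -57732000, so m = -7075/4863.
Then b = ((-869954) − 52700·(-7075/4863))/395420 = -1658527/826710.

m = -1.4549, b = -2.0062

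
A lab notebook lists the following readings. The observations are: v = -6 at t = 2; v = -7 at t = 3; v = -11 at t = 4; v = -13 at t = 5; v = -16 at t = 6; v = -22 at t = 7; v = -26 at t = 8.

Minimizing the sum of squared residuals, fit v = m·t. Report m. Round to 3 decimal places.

From the data, Σt·t = 203.
And Σt·v = -600.
m = (-600)/203 = -2.95567.

m = -2.956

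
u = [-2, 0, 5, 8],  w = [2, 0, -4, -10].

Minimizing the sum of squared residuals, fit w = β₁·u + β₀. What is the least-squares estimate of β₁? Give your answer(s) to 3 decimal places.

β₁ = -1.131

Compute the Gram sums: Σu·u = 93, Σu = 11, Σ1 = 4.
And Σu·w = -104, Σw = -12.
Determinant 93·4 − 11² = 251.
β₁ = ((-104)·4 − 11·(-12))/251 = -284/251; β₀ = (93·(-12) − 11·(-104))/251 = 28/251.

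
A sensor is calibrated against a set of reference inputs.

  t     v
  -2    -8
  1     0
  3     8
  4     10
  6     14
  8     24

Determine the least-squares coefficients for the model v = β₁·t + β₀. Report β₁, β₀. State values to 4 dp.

β₁ = 3.0947, β₀ = -2.3158

Setting ∂/∂β₁ … = 0 gives: 130·β₁ + 20·β₀ = 356;  20·β₁ + 6·β₀ = 48.
Determinant 130·6 − 20² = 380.
β₁ = (356·6 − 20·48)/380 = 294/95; β₀ = (130·48 − 20·356)/380 = -44/19.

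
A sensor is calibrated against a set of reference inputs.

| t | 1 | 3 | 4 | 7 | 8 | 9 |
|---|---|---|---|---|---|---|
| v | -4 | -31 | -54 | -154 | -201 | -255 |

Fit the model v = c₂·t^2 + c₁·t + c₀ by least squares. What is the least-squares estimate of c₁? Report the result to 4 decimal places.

c₁ = -1.0271

Normal-equation sums: Σt^2·t^2 = 13396, Σt^2·t = 1676, Σt^2 = 220, Σt·t = 220, Σt = 32, Σ1 = 6.
Moment sums: Σt^2·v = -42212, Σt·v = -5294, Σv = -699.
So MᵀM·[c₂, c₁, c₀]ᵀ = Mᵀv: [[13396, 1676, 220]; [1676, 220, 32]; [220, 32, 6]]·[c₂, c₁, c₀]ᵀ = [-42212, -5294, -699]ᵀ.
Solving the 3×3 system (Gaussian elimination) gives c₂ = -1447/480, c₁ = -493/480, c₀ = -39/80.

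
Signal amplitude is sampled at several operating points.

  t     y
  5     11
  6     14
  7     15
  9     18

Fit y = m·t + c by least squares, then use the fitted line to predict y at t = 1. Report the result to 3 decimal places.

ŷ = 4.971

The normal system AᵀA·[m, c]ᵀ = Aᵀy is [[191, 27]; [27, 4]]·[m, c]ᵀ = [406, 58]ᵀ.
Eliminating c: 4·(row 1) − 27·(row 2) gives 35·m = 4·406 − 27·58 = 58, so m = 58/35.
Then c = (58 − 27·(58/35))/4 = 116/35.
At t = 1: ŷ = (58/35)·(1) + (116/35)·(1) = 174/35.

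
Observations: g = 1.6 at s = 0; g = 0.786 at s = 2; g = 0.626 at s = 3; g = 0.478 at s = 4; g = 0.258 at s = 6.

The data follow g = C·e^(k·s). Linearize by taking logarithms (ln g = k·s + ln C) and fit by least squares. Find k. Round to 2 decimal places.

k = -0.30

Let Y = ln g. Fitting Y = k·s + ln C by least squares:
XᵀX = [[65.0000, 15.0000]; [15.0000, 5]], rhs = [-12.9682, -2.3321]ᵀ  (here Σs = 15.0000, Σ(s)² = 65.0000, Σln g = -2.3321, Σs·ln g = -12.9682).
Solving (det = 100.0000): k = -0.29859, ln C = 0.42933.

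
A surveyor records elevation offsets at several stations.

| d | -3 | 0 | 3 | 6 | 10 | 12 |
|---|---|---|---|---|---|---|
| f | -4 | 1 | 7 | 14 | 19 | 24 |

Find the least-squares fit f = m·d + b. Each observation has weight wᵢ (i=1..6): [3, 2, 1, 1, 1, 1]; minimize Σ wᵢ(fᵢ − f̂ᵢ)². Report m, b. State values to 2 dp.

m = 1.86, b = 1.46

Forming XᵀWX = [[316, 22]; [22, 9]] and XᵀWf = [619, 54]ᵀ gives XᵀWX·[m, b]ᵀ = XᵀWf.
Eliminating b: 9·(row 1) − 22·(row 2) gives 2360·m = 9·619 − 22·54 = 4383, so m = 4383/2360.
Then b = (54 − 22·(4383/2360))/9 = 1723/1180.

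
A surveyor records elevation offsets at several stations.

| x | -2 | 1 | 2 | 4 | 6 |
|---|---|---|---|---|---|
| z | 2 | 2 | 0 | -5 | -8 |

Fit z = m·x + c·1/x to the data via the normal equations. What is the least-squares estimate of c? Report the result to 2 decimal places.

Normal-equation sums: Σx·x = 61, Σx·1/x = 5, Σ1/x·1/x = 229/144.
For Mᵀz: Σx·z = -70, Σ1/x·z = -19/12.
So MᵀM·[m, c]ᵀ = Mᵀz: [[61, 5]; [5, 229/144]]·[m, c]ᵀ = [-70, -19/12]ᵀ.
Δ = 61·(229/144) − 5² = 10369/144.
m = ((-70)·(229/144) − 5·(-19/12))/(10369/144) = -14890/10369; c = (61·(-19/12) − 5·(-70))/(10369/144) = 36492/10369.

c = 3.52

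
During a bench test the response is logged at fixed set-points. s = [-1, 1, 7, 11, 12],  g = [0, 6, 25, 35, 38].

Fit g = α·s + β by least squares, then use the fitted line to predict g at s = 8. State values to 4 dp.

ĝ = 26.6529

Forming MᵀM = [[316, 30]; [30, 5]] and Mᵀg = [1022, 104]ᵀ gives MᵀM·[α, β]ᵀ = Mᵀg.
Eliminating β: 5·(row 1) − 30·(row 2) gives 680·α = 5·1022 − 30·104 = 1990, so α = 199/68.
Then β = (104 − 30·(199/68))/5 = 551/170.
At s = 8: ĝ = (199/68)·(8) + (551/170)·(1) = 4531/170.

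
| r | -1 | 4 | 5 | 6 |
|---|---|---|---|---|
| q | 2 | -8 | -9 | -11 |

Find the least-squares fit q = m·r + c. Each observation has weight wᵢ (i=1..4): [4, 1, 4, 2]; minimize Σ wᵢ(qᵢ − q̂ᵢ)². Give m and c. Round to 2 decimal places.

The normal system AᵀWA·[m, c]ᵀ = AᵀWq is [[192, 32]; [32, 11]]·[m, c]ᵀ = [-352, -58]ᵀ.
Eliminating c: 11·(row 1) − 32·(row 2) gives 1088·m = 11·(-352) − 32·(-58) = -2016, so m = -63/34.
Then c = ((-58) − 32·(-63/34))/11 = 2/17.

m = -1.85, c = 0.12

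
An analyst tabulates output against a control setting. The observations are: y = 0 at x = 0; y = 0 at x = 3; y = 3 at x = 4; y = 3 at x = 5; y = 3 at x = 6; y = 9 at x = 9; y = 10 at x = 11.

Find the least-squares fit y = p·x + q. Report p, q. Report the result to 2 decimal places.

Forming AᵀA = [[288, 38]; [38, 7]] and Aᵀy = [236, 28]ᵀ gives AᵀA·[p, q]ᵀ = Aᵀy.
det = 288·7 − 38² = 572.
p = (236·7 − 38·28)/572 = 147/143; q = (288·28 − 38·236)/572 = -226/143.

p = 1.03, q = -1.58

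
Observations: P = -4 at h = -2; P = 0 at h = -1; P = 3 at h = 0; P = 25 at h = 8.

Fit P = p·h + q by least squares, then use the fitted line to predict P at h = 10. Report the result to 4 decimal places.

P̂ = 30.8207

From the data, Σh·h = 69, Σh = 5, Σ1 = 4.
Moment sums: Σh·P = 208, ΣP = 24.
Eliminating q: 4·(row 1) − 5·(row 2) gives 251·p = 4·208 − 5·24 = 712, so p = 712/251.
Then q = (24 − 5·(712/251))/4 = 616/251.
At h = 10: P̂ = (712/251)·(10) + (616/251)·(1) = 7736/251.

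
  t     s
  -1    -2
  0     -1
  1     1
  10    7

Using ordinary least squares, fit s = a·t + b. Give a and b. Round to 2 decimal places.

AᵀA·[a, b]ᵀ = Aᵀs reads: 102·a + 10·b = 73;  10·a + 4·b = 5.
Determinant 102·4 − 10² = 308.
a = (73·4 − 10·5)/308 = 11/14; b = (102·5 − 10·73)/308 = -5/7.

a = 0.79, b = -0.71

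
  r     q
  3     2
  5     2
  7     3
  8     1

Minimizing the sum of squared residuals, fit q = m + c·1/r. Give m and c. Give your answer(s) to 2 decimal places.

Forming AᵀA = [[4, 673/840]; [673/840, 132049/705600]] and Aᵀq = [8, 1361/840]ᵀ gives AᵀA·[m, c]ᵀ = Aᵀq.
Eliminating c: (132049/705600)·(row 1) − (673/840)·(row 2) gives (8363/78400)·m = (132049/705600)·8 − (673/840)·(1361/840) = 46813/235200, so m = 46813/25089.
Then c = ((1361/840) − (673/840)·(46813/25089))/(132049/705600) = 5600/8363.

m = 1.87, c = 0.67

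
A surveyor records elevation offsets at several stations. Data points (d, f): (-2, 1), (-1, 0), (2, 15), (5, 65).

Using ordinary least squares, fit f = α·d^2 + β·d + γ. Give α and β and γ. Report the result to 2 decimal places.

α = 1.86, β = 3.48, γ = 0.93

MᵀM·[α, β, γ]ᵀ = Mᵀf reads: 658·α + 124·β + 34·γ = 1689;  124·α + 34·β + 4·γ = 353;  34·α + 4·β + 4·γ = 81.
Solving the 3×3 system (Gaussian elimination) gives α = 41/22, β = 1147/330, γ = 14/15.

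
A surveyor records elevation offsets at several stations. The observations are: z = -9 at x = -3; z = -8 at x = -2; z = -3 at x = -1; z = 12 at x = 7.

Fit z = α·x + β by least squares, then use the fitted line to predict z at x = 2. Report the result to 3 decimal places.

ẑ = 1.681

Forming MᵀM = [[63, 1]; [1, 4]] and Mᵀz = [130, -8]ᵀ gives MᵀM·[α, β]ᵀ = Mᵀz.
Eliminating β: 4·(row 1) − 1·(row 2) gives 251·α = 4·130 − 1·(-8) = 528, so α = 528/251.
Then β = ((-8) − 1·(528/251))/4 = -634/251.
At x = 2: ẑ = (528/251)·(2) + (-634/251)·(1) = 422/251.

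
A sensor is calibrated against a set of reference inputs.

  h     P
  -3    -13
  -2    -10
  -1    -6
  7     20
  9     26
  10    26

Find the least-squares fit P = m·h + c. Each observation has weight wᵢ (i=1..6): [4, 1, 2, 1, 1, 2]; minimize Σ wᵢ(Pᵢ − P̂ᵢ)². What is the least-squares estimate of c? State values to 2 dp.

c = -3.44

Sums needed: Σwᵢ·h·h = 372, Σwᵢ·h = 20, Σwᵢ·1 = 11.
Right-hand side: Σwᵢ·h·P = 1082, Σwᵢ·P = 24.
Determinant 372·11 − 20² = 3692.
m = (1082·11 − 20·24)/3692 = 5711/1846; c = (372·24 − 20·1082)/3692 = -3178/923.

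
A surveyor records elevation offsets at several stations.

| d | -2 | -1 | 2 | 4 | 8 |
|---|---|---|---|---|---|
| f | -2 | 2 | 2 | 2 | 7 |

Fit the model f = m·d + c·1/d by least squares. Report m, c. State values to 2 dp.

Compute the Gram sums: Σd·d = 89, Σd·1/d = 5, Σ1/d·1/d = 101/64.
Moment sums: Σd·f = 70, Σ1/d·f = 11/8.
MᵀM·[m, c]ᵀ = Mᵀf becomes [[89, 5]; [5, 101/64]]·[m, c]ᵀ = [70, 11/8]ᵀ.
Determinant 89·(101/64) − 5² = 7389/64.
m = (70·(101/64) − 5·(11/8))/(7389/64) = 2210/2463; c = (89·(11/8) − 5·70)/(7389/64) = -4856/2463.

m = 0.90, c = -1.97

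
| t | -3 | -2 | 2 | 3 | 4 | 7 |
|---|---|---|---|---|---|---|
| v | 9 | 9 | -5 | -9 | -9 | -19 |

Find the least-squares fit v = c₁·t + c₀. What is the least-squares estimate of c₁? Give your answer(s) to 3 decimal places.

c₁ = -2.922

Forming MᵀM = [[91, 11]; [11, 6]] and Mᵀv = [-251, -24]ᵀ gives MᵀM·[c₁, c₀]ᵀ = Mᵀv.
Δ = 91·6 − 11² = 425.
c₁ = ((-251)·6 − 11·(-24))/425 = -1242/425; c₀ = (91·(-24) − 11·(-251))/425 = 577/425.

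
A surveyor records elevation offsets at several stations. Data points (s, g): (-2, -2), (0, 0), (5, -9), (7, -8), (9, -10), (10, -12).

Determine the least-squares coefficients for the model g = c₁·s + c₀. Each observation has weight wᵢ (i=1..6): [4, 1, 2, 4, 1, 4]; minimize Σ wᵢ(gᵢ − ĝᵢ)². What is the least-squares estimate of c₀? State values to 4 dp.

c₀ = -3.1195

The normal system MᵀWM·[c₁, c₀]ᵀ = MᵀWg is [[743, 79]; [79, 16]]·[c₁, c₀]ᵀ = [-868, -116]ᵀ.
Eliminating c₀: 16·(row 1) − 79·(row 2) gives 5647·c₁ = 16·(-868) − 79·(-116) = -4724, so c₁ = -4724/5647.
Then c₀ = ((-116) − 79·(-4724/5647))/16 = -17616/5647.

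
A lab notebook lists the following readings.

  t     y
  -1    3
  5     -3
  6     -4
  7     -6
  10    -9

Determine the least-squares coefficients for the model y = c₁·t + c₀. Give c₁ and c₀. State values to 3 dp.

With design matrix X, XᵀX = [[211, 27]; [27, 5]] and Xᵀy = [-174, -19]ᵀ.
Eliminating c₀: 5·(row 1) − 27·(row 2) gives 326·c₁ = 5·(-174) − 27·(-19) = -357, so c₁ = -357/326.
Then c₀ = ((-19) − 27·(-357/326))/5 = 689/326.

c₁ = -1.095, c₀ = 2.113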